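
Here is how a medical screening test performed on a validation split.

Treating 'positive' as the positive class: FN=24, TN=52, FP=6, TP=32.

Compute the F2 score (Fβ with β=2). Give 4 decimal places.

0.6107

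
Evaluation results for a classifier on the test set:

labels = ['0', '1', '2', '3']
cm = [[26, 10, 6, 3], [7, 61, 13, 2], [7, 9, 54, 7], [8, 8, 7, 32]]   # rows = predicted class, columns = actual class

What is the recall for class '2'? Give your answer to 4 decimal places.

Take TP from the diagonal, FP from the rest of the '2' prediction marginal, FN from the rest of the '2' actual marginal.
recall = TP/(TP+FN).
2: TP=54, FN=6+13+7=26 → 54/80 = 0.67500

0.6750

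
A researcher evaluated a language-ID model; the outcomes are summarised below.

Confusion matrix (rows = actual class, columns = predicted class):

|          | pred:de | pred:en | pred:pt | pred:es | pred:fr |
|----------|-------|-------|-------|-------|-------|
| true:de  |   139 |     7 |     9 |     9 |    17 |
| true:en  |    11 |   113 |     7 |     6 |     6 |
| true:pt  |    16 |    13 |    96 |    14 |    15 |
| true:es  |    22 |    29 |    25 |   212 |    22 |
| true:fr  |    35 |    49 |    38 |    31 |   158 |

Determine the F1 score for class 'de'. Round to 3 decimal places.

0.688

Take TP from the diagonal, FP from the rest of the 'de' prediction marginal, FN from the rest of the 'de' actual marginal.
F1 score = 2·TP/(2·TP+FP+FN).
de: TP=139, FP=11+16+22+35=84, FN=7+9+9+17=42 → 278/404 = 0.6881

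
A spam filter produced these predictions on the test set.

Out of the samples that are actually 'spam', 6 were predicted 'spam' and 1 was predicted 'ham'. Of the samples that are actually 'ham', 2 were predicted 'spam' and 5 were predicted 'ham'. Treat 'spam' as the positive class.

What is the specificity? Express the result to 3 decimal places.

0.714

Specificity = TN/(TN+FP) = 5/(5+2) = 0.714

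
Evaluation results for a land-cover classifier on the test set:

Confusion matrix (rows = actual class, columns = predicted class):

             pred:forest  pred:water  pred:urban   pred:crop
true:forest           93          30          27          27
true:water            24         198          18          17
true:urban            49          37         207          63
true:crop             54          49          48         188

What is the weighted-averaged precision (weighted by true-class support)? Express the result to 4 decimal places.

0.6187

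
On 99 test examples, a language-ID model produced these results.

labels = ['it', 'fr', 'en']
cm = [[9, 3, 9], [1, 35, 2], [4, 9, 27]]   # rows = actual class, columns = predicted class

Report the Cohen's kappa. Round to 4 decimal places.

0.5530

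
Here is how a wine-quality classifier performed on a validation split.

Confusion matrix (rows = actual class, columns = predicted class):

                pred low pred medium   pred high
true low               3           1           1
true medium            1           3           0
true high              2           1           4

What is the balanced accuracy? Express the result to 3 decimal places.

0.640

Balanced accuracy = mean of per-class recall.
  low: recall = 3/5 = 0.6000
  medium: recall = 3/4 = 0.7500
  high: recall = 4/7 = 0.5714
Mean = (0.6000 + 0.7500 + 0.5714) / 3 = 0.640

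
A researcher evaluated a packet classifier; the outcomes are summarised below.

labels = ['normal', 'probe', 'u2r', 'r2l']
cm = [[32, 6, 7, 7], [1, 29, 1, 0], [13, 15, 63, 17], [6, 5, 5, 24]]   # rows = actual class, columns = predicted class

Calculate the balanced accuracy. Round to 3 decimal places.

0.684

Balanced accuracy = mean of per-class recall.
  normal: recall = 32/52 = 0.6154
  probe: recall = 29/31 = 0.9355
  u2r: recall = 63/108 = 0.5833
  r2l: recall = 24/40 = 0.6000
Mean = (0.6154 + 0.9355 + 0.5833 + 0.6000) / 4 = 0.684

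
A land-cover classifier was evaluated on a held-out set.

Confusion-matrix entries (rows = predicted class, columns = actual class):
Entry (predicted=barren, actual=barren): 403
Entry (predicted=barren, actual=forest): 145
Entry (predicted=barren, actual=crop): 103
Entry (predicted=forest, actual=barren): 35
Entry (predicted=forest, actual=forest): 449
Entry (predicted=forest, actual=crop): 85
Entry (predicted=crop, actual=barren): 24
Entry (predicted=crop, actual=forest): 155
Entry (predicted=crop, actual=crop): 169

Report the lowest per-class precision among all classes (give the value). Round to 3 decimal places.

0.486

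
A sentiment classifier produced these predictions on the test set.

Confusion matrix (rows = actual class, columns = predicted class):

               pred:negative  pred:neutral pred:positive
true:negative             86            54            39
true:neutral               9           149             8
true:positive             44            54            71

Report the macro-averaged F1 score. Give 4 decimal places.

0.5800

Per-class F1 score (2·TP/(2·TP+FP+FN)):
  negative: TP=86, FP=9+44=53, FN=54+39=93 → 172/318 = 0.54088
  neutral: TP=149, FP=54+54=108, FN=9+8=17 → 298/423 = 0.70449
  positive: TP=71, FP=39+8=47, FN=44+54=98 → 142/287 = 0.49477
Macro-F1 score = mean = (0.54088 + 0.70449 + 0.49477) / 3 = 0.5800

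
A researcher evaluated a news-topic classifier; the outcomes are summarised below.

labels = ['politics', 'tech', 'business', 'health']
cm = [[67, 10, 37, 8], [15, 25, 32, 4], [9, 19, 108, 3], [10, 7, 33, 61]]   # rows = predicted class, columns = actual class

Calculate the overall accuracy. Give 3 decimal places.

0.583

Accuracy = trace / total = (67+25+108+61=261) / 448 = 261/448 = 0.583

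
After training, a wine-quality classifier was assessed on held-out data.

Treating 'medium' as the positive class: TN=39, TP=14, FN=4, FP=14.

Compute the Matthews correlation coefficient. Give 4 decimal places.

MCC = (TP·TN − FP·FN) / √((TP+FP)(TP+FN)(TN+FP)(TN+FN))
Numerator = 14·39 − 14·4 = 490
Denominator = √(28·18·53·43) = √1148616 = 1071.7350
MCC = 490 / 1071.7350 = 0.4572

0.4572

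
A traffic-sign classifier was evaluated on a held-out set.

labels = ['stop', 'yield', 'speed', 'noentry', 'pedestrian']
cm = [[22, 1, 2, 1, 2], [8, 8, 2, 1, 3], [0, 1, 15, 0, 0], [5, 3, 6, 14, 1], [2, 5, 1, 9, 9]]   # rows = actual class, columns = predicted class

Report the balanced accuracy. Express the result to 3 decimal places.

Balanced accuracy = mean of per-class recall.
  stop: recall = 22/28 = 0.7857
  yield: recall = 8/22 = 0.3636
  speed: recall = 15/16 = 0.9375
  noentry: recall = 14/29 = 0.4828
  pedestrian: recall = 9/26 = 0.3462
Mean = (0.7857 + 0.3636 + 0.9375 + 0.4828 + 0.3462) / 5 = 0.583

0.583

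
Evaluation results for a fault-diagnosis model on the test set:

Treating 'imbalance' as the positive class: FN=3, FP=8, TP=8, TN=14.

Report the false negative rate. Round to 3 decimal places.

FNR = FN/(FN+TP) = 3/(3+8) = 0.273

0.273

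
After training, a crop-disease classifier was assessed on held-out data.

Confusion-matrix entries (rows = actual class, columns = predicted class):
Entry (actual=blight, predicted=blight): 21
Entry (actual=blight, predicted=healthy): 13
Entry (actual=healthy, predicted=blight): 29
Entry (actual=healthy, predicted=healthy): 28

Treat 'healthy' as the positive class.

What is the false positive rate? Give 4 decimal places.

FPR = FP/(FP+TN) = 13/(13+21) = 0.3824

0.3824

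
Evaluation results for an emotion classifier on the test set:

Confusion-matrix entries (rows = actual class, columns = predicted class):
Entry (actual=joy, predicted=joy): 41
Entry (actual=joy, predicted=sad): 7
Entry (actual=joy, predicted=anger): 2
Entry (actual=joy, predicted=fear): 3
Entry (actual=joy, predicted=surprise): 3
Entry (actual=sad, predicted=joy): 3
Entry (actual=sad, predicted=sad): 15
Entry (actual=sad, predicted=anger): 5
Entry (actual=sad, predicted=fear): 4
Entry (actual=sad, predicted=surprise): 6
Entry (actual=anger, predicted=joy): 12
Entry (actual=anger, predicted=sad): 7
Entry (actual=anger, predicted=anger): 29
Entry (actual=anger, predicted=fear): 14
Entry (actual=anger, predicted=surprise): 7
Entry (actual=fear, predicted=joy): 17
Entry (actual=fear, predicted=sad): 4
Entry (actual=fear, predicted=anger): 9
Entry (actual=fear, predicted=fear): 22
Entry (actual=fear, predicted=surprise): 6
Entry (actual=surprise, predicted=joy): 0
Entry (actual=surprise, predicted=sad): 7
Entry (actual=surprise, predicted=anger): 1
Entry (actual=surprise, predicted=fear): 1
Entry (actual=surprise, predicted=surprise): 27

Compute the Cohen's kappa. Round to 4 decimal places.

0.4124

Observed agreement pₒ = trace/N = 134/252 = 0.53175
Expected agreement pₑ = Σ (rowᵢ·colᵢ)/N² = (56·73 + 33·40 + 69·46 + 58·44 + 36·49)/252² = 0.20311
κ = (pₒ − pₑ)/(1 − pₑ) = (0.53175 − 0.20311)/(1 − 0.20311) = 0.4124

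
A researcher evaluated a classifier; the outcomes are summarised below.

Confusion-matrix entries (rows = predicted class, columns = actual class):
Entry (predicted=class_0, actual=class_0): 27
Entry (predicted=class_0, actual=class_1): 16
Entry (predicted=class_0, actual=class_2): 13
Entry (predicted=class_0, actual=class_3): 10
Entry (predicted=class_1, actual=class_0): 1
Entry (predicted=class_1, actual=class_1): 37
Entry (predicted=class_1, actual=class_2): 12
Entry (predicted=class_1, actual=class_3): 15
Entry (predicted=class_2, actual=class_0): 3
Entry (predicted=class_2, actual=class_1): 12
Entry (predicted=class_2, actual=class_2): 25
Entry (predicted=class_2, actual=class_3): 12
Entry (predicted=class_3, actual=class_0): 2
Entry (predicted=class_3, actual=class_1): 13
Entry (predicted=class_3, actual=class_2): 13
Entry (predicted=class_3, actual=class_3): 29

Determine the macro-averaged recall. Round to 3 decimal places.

0.532

Per-class recall (TP/(TP+FN)):
  class_0: TP=27, FN=1+3+2=6 → 27/33 = 0.8182
  class_1: TP=37, FN=16+12+13=41 → 37/78 = 0.4744
  class_2: TP=25, FN=13+12+13=38 → 25/63 = 0.3968
  class_3: TP=29, FN=10+15+12=37 → 29/66 = 0.4394
Macro-recall = mean = (0.8182 + 0.4744 + 0.3968 + 0.4394) / 4 = 0.532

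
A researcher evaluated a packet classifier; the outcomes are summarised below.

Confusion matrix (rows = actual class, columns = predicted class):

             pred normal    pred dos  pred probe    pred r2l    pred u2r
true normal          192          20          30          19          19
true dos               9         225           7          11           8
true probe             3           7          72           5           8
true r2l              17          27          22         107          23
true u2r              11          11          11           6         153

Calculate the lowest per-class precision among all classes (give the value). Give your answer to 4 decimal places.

Per-class precision (TP/(TP+FP)):
  normal: TP=192, FP=9+3+17+11=40 → 192/232 = 0.82759
  dos: TP=225, FP=20+7+27+11=65 → 225/290 = 0.77586
  probe: TP=72, FP=30+7+22+11=70 → 72/142 = 0.50704
  r2l: TP=107, FP=19+11+5+6=41 → 107/148 = 0.72297
  u2r: TP=153, FP=19+8+8+23=58 → 153/211 = 0.72512
Lowest is class 'probe' with precision = 0.5070.

0.5070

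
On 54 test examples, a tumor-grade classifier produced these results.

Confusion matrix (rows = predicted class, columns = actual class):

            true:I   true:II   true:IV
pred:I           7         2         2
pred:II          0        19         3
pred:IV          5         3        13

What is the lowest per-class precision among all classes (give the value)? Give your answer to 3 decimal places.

Per-class precision (TP/(TP+FP)):
  I: TP=7, FP=2+2=4 → 7/11 = 0.6364
  II: TP=19, FP=0+3=3 → 19/22 = 0.8636
  IV: TP=13, FP=5+3=8 → 13/21 = 0.6190
Lowest is class 'IV' with precision = 0.619.

0.619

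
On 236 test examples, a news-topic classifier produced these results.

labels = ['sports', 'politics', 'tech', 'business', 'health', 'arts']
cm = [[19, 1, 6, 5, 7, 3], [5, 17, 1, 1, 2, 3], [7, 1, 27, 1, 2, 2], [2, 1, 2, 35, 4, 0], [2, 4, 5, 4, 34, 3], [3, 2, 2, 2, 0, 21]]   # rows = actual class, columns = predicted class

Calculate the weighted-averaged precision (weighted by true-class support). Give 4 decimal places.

0.6459

Per-class precision (TP/(TP+FP)):
  sports: TP=19, FP=5+7+2+2+3=19 → 19/38 = 0.50000
  politics: TP=17, FP=1+1+1+4+2=9 → 17/26 = 0.65385
  tech: TP=27, FP=6+1+2+5+2=16 → 27/43 = 0.62791
  business: TP=35, FP=5+1+1+4+2=13 → 35/48 = 0.72917
  health: TP=34, FP=7+2+2+4+0=15 → 34/49 = 0.69388
  arts: TP=21, FP=3+3+2+0+3=11 → 21/32 = 0.65625
Weighted-precision = Σ (supportᵢ/N)·precisionᵢ with N=236: (41/236)·0.50000 + (29/236)·0.65385 + (40/236)·0.62791 + (44/236)·0.72917 + (52/236)·0.69388 + (30/236)·0.65625 = 0.6459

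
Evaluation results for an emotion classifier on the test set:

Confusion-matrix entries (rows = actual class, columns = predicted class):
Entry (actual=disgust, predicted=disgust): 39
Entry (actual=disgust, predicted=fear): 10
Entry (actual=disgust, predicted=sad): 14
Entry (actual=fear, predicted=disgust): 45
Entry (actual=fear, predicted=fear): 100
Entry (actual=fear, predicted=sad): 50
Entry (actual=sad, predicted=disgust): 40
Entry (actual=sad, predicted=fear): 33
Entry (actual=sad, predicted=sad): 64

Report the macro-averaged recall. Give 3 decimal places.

0.533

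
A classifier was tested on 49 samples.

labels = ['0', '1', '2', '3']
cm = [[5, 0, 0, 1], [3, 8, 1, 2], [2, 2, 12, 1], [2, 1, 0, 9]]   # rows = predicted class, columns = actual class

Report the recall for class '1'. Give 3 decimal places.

0.727

Take TP from the diagonal, FP from the rest of the '1' prediction marginal, FN from the rest of the '1' actual marginal.
recall = TP/(TP+FN).
1: TP=8, FN=0+2+1=3 → 8/11 = 0.7273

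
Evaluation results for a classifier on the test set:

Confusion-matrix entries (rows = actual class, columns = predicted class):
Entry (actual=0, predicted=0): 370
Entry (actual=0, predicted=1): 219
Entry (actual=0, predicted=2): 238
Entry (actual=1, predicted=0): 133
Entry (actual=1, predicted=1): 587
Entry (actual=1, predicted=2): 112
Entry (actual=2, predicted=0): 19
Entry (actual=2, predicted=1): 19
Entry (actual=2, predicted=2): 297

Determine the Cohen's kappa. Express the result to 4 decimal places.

0.4413

Observed agreement pₒ = trace/N = 1254/1994 = 0.62889
Expected agreement pₑ = Σ (rowᵢ·colᵢ)/N² = (827·522 + 832·825 + 335·647)/1994² = 0.33572
κ = (pₒ − pₑ)/(1 − pₑ) = (0.62889 − 0.33572)/(1 − 0.33572) = 0.4413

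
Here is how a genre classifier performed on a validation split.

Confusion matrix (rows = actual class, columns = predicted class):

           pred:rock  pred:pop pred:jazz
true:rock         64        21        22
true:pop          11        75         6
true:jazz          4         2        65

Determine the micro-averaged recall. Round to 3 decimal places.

Micro-averaging pools counts across classes: ΣTP=204, ΣFP=66, ΣFN=66.
Micro-recall = TP/(TP+FN) on pooled counts = 0.756 (equals overall accuracy in single-label multiclass).

0.756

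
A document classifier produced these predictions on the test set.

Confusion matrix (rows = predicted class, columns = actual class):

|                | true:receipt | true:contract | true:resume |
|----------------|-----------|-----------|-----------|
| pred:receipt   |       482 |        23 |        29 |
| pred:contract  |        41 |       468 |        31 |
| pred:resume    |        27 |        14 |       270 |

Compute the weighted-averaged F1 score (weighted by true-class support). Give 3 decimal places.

Per-class F1 score (2·TP/(2·TP+FP+FN)):
  receipt: TP=482, FP=23+29=52, FN=41+27=68 → 964/1084 = 0.8893
  contract: TP=468, FP=41+31=72, FN=23+14=37 → 936/1045 = 0.8957
  resume: TP=270, FP=27+14=41, FN=29+31=60 → 540/641 = 0.8424
Weighted-F1 score = Σ (supportᵢ/N)·F1 scoreᵢ with N=1385: (550/1385)·0.8893 + (505/1385)·0.8957 + (330/1385)·0.8424 = 0.880

0.880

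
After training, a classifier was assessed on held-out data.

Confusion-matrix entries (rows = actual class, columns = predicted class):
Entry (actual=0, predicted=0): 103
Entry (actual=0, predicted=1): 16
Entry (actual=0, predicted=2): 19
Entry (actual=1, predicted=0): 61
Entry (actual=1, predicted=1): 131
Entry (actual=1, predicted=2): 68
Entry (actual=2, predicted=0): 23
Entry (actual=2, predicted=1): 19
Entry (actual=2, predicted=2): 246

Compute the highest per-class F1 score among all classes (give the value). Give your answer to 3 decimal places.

0.792

Per-class F1 score (2·TP/(2·TP+FP+FN)):
  0: TP=103, FP=61+23=84, FN=16+19=35 → 206/325 = 0.6338
  1: TP=131, FP=16+19=35, FN=61+68=129 → 262/426 = 0.6150
  2: TP=246, FP=19+68=87, FN=23+19=42 → 492/621 = 0.7923
Highest is class '2' with F1 score = 0.792.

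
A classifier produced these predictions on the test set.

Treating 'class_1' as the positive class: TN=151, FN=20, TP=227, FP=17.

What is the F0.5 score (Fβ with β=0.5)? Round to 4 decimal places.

Fβ = (1+β²)·TP / ((1+β²)·TP + β²·FN + FP), with β²=1/4
= 1.25·227 / (1.25·227 + 0.25·20 + 17) = 0.9280

0.9280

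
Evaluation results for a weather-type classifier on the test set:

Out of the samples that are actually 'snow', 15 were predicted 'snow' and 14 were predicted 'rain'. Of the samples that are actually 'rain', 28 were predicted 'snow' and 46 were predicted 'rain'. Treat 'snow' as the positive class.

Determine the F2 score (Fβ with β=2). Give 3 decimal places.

0.472

Fβ = (1+β²)·TP / ((1+β²)·TP + β²·FN + FP), with β²=4
= 5·15 / (5·15 + 4·14 + 28) = 0.472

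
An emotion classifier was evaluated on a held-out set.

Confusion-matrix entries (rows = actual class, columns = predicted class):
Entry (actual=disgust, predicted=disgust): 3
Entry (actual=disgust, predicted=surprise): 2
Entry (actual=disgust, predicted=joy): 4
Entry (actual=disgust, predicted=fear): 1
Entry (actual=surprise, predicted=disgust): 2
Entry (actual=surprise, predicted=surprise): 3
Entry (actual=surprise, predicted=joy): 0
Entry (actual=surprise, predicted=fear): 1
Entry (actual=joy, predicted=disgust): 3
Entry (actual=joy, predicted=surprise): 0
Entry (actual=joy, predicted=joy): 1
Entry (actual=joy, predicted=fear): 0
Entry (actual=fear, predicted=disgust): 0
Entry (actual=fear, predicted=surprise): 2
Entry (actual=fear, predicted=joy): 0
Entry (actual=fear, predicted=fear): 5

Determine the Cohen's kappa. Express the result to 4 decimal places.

Observed agreement pₒ = trace/N = 12/27 = 0.44444
Expected agreement pₑ = Σ (rowᵢ·colᵢ)/N² = (10·8 + 6·7 + 4·5 + 7·7)/27² = 0.26200
κ = (pₒ − pₑ)/(1 − pₑ) = (0.44444 − 0.26200)/(1 − 0.26200) = 0.2472

0.2472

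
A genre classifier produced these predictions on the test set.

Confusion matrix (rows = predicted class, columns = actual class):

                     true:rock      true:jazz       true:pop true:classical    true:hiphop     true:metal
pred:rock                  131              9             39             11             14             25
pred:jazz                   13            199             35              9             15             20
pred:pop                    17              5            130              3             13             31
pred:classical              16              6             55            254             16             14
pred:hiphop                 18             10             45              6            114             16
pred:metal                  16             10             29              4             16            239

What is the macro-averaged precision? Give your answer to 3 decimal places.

Per-class precision (TP/(TP+FP)):
  rock: TP=131, FP=9+39+11+14+25=98 → 131/229 = 0.5721
  jazz: TP=199, FP=13+35+9+15+20=92 → 199/291 = 0.6838
  pop: TP=130, FP=17+5+3+13+31=69 → 130/199 = 0.6533
  classical: TP=254, FP=16+6+55+16+14=107 → 254/361 = 0.7036
  hiphop: TP=114, FP=18+10+45+6+16=95 → 114/209 = 0.5455
  metal: TP=239, FP=16+10+29+4+16=75 → 239/314 = 0.7611
Macro-precision = mean = (0.5721 + 0.6838 + 0.6533 + 0.7036 + 0.5455 + 0.7611) / 6 = 0.653

0.653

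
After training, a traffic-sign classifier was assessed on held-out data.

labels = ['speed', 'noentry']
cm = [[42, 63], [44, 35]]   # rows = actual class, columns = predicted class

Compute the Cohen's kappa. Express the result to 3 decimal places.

-0.152

Observed agreement pₒ = trace/N = 77/184 = 0.4185
Expected agreement pₑ = Σ (rowᵢ·colᵢ)/N² = (105·86 + 79·98)/184² = 0.4954
κ = (pₒ − pₑ)/(1 − pₑ) = (0.4185 − 0.4954)/(1 − 0.4954) = -0.152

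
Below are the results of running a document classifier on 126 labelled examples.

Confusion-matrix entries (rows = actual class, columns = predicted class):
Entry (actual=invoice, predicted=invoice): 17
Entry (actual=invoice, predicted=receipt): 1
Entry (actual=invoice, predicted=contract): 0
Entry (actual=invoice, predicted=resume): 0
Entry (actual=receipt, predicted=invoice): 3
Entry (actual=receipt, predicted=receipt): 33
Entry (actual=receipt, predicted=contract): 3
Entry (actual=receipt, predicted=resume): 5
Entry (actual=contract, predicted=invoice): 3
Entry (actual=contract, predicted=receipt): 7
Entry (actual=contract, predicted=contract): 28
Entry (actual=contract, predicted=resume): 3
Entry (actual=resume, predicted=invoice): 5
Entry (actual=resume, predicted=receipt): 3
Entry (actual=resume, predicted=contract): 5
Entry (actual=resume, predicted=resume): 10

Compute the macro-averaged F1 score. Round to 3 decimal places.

Per-class F1 score (2·TP/(2·TP+FP+FN)):
  invoice: TP=17, FP=3+3+5=11, FN=1+0+0=1 → 34/46 = 0.7391
  receipt: TP=33, FP=1+7+3=11, FN=3+3+5=11 → 66/88 = 0.7500
  contract: TP=28, FP=0+3+5=8, FN=3+7+3=13 → 56/77 = 0.7273
  resume: TP=10, FP=0+5+3=8, FN=5+3+5=13 → 20/41 = 0.4878
Macro-F1 score = mean = (0.7391 + 0.7500 + 0.7273 + 0.4878) / 4 = 0.676

0.676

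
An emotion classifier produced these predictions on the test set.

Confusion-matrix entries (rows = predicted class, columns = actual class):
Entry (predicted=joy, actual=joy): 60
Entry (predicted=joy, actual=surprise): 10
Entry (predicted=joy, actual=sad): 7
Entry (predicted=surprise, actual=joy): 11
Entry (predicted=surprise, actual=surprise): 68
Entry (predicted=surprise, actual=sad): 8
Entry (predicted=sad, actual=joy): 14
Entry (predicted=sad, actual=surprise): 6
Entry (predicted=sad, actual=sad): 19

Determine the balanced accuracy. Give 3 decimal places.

0.691

Balanced accuracy = mean of per-class recall.
  joy: recall = 60/85 = 0.7059
  surprise: recall = 68/84 = 0.8095
  sad: recall = 19/34 = 0.5588
Mean = (0.7059 + 0.8095 + 0.5588) / 3 = 0.691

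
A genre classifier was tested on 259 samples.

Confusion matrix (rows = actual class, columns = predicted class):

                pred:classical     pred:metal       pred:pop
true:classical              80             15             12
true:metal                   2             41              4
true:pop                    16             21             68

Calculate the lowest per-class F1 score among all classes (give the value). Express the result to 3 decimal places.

Per-class F1 score (2·TP/(2·TP+FP+FN)):
  classical: TP=80, FP=2+16=18, FN=15+12=27 → 160/205 = 0.7805
  metal: TP=41, FP=15+21=36, FN=2+4=6 → 82/124 = 0.6613
  pop: TP=68, FP=12+4=16, FN=16+21=37 → 136/189 = 0.7196
Lowest is class 'metal' with F1 score = 0.661.

0.661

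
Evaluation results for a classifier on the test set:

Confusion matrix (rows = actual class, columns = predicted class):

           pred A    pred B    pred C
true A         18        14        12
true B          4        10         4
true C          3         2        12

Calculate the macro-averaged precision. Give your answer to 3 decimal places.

Per-class precision (TP/(TP+FP)):
  A: TP=18, FP=4+3=7 → 18/25 = 0.7200
  B: TP=10, FP=14+2=16 → 10/26 = 0.3846
  C: TP=12, FP=12+4=16 → 12/28 = 0.4286
Macro-precision = mean = (0.7200 + 0.3846 + 0.4286) / 3 = 0.511

0.511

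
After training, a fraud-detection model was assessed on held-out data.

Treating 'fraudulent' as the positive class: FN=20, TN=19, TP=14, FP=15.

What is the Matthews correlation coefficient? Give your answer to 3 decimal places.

MCC = (TP·TN − FP·FN) / √((TP+FP)(TP+FN)(TN+FP)(TN+FN))
Numerator = 14·19 − 15·20 = -34
Denominator = √(29·34·34·39) = √1307436 = 1143.4317
MCC = -34 / 1143.4317 = -0.030

-0.030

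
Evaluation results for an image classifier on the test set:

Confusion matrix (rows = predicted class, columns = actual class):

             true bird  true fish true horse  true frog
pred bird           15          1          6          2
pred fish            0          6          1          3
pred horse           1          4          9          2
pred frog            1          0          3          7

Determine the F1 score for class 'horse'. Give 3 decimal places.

0.514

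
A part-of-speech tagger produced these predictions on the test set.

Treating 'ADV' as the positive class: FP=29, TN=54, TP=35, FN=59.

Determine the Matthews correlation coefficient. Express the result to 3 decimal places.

0.024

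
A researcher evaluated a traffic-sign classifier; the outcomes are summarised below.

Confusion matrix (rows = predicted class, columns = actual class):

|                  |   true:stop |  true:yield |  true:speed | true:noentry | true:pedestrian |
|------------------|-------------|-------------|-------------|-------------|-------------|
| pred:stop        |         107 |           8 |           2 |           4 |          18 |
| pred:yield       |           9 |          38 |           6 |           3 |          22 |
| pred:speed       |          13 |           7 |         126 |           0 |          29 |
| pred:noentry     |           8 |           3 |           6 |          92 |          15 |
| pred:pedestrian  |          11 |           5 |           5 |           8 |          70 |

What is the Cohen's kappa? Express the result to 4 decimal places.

0.6257

Observed agreement pₒ = trace/N = 433/615 = 0.70407
Expected agreement pₑ = Σ (rowᵢ·colᵢ)/N² = (148·139 + 61·78 + 145·175 + 107·124 + 154·99)/615² = 0.20945
κ = (pₒ − pₑ)/(1 − pₑ) = (0.70407 − 0.20945)/(1 − 0.20945) = 0.6257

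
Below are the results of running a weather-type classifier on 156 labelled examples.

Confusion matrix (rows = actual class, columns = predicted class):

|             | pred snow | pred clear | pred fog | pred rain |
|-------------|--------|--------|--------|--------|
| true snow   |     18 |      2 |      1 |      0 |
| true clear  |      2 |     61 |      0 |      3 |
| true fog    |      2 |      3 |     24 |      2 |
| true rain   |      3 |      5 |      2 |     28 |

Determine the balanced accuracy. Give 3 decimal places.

0.823

Balanced accuracy = mean of per-class recall.
  snow: recall = 18/21 = 0.8571
  clear: recall = 61/66 = 0.9242
  fog: recall = 24/31 = 0.7742
  rain: recall = 28/38 = 0.7368
Mean = (0.8571 + 0.9242 + 0.7742 + 0.7368) / 4 = 0.823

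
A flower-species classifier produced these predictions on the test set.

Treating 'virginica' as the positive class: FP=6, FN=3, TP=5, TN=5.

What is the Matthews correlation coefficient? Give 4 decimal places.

0.0795

MCC = (TP·TN − FP·FN) / √((TP+FP)(TP+FN)(TN+FP)(TN+FN))
Numerator = 5·5 − 6·3 = 7
Denominator = √(11·8·11·8) = √7744 = 88.0000
MCC = 7 / 88.0000 = 0.0795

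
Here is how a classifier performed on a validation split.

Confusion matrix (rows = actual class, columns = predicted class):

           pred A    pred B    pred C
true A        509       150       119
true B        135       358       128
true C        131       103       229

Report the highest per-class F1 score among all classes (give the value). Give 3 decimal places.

Per-class F1 score (2·TP/(2·TP+FP+FN)):
  A: TP=509, FP=135+131=266, FN=150+119=269 → 1018/1553 = 0.6555
  B: TP=358, FP=150+103=253, FN=135+128=263 → 716/1232 = 0.5812
  C: TP=229, FP=119+128=247, FN=131+103=234 → 458/939 = 0.4878
Highest is class 'A' with F1 score = 0.656.

0.656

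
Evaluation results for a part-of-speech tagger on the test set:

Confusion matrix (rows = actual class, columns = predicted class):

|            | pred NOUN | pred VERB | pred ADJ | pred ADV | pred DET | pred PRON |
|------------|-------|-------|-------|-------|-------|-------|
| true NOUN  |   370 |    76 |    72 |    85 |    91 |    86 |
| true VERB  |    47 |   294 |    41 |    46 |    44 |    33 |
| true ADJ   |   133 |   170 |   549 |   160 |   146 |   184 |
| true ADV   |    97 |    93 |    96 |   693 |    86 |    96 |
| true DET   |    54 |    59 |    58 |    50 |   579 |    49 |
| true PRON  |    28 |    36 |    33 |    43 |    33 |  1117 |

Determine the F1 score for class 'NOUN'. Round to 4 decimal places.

0.4904

Take TP from the diagonal, FP from the rest of the 'NOUN' prediction marginal, FN from the rest of the 'NOUN' actual marginal.
F1 score = 2·TP/(2·TP+FP+FN).
NOUN: TP=370, FP=47+133+97+54+28=359, FN=76+72+85+91+86=410 → 740/1509 = 0.49039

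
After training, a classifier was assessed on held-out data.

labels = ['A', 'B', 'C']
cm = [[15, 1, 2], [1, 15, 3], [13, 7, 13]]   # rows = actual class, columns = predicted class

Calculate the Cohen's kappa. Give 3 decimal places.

0.435

Observed agreement pₒ = trace/N = 43/70 = 0.6143
Expected agreement pₑ = Σ (rowᵢ·colᵢ)/N² = (18·29 + 19·23 + 33·18)/70² = 0.3169
κ = (pₒ − pₑ)/(1 − pₑ) = (0.6143 − 0.3169)/(1 − 0.3169) = 0.435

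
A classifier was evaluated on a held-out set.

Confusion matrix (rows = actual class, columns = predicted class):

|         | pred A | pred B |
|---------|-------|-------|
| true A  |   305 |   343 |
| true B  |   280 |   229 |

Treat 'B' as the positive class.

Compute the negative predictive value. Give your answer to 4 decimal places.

0.5214

NPV = TN/(TN+FN) = 305/(305+280) = 0.5214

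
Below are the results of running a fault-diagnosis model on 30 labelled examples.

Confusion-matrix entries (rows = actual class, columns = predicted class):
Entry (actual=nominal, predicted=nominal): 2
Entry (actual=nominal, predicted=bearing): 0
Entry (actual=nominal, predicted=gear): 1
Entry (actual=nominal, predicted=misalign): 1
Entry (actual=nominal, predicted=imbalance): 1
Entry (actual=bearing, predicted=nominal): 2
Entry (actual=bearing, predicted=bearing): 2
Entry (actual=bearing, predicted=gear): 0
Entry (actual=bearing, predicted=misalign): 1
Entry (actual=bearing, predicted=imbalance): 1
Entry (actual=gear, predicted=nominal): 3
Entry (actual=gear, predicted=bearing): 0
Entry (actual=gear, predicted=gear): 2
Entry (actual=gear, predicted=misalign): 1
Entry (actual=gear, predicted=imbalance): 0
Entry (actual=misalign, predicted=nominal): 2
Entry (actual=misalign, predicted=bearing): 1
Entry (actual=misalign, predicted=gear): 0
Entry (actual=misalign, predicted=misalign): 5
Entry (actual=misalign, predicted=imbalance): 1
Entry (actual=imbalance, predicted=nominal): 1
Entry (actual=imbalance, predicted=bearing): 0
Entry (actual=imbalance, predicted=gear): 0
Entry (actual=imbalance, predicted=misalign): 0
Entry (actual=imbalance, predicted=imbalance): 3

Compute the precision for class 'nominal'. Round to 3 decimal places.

0.200

precision = TP/(TP+FP).
nominal: TP=2, FP=2+3+2+1=8 → 2/10 = 0.2000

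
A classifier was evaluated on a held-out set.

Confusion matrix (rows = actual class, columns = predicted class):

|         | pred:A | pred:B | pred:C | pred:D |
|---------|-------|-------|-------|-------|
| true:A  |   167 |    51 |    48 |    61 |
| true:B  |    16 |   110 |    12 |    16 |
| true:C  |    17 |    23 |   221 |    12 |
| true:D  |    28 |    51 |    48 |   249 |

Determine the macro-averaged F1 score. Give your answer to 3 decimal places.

0.650

Per-class F1 score (2·TP/(2·TP+FP+FN)):
  A: TP=167, FP=16+17+28=61, FN=51+48+61=160 → 334/555 = 0.6018
  B: TP=110, FP=51+23+51=125, FN=16+12+16=44 → 220/389 = 0.5656
  C: TP=221, FP=48+12+48=108, FN=17+23+12=52 → 442/602 = 0.7342
  D: TP=249, FP=61+16+12=89, FN=28+51+48=127 → 498/714 = 0.6975
Macro-F1 score = mean = (0.6018 + 0.5656 + 0.7342 + 0.6975) / 4 = 0.650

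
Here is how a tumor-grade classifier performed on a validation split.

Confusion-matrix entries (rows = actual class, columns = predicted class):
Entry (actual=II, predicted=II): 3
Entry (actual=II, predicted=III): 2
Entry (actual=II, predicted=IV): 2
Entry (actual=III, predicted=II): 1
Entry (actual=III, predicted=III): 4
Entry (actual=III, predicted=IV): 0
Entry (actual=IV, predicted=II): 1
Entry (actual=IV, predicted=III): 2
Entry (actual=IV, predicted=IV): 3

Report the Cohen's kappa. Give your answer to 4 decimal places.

0.3425

Observed agreement pₒ = trace/N = 10/18 = 0.55556
Expected agreement pₑ = Σ (rowᵢ·colᵢ)/N² = (7·5 + 5·8 + 6·5)/18² = 0.32407
κ = (pₒ − pₑ)/(1 − pₑ) = (0.55556 − 0.32407)/(1 − 0.32407) = 0.3425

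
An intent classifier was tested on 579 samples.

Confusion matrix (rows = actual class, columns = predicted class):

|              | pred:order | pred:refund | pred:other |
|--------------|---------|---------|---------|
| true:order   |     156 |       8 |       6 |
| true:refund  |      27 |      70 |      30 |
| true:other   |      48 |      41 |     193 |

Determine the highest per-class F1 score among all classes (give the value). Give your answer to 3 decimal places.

0.778

Per-class F1 score (2·TP/(2·TP+FP+FN)):
  order: TP=156, FP=27+48=75, FN=8+6=14 → 312/401 = 0.7781
  refund: TP=70, FP=8+41=49, FN=27+30=57 → 140/246 = 0.5691
  other: TP=193, FP=6+30=36, FN=48+41=89 → 386/511 = 0.7554
Highest is class 'order' with F1 score = 0.778.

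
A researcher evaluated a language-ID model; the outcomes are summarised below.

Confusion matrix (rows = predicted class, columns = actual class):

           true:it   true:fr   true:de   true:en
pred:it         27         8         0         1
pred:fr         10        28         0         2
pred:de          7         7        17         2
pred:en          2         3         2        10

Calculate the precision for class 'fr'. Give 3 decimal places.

Treat 'fr' as positive and all other classes as negative.
precision = TP/(TP+FP).
fr: TP=28, FP=10+0+2=12 → 28/40 = 0.7000

0.700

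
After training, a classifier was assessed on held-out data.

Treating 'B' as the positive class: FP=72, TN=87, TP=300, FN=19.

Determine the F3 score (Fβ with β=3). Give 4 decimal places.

Fβ = (1+β²)·TP / ((1+β²)·TP + β²·FN + FP), with β²=9
= 10·300 / (10·300 + 9·19 + 72) = 0.9251

0.9251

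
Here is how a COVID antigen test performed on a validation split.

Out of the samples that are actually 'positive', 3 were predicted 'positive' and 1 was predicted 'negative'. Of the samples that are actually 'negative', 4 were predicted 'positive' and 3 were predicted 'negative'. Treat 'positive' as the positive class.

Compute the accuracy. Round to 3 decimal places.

Accuracy = (TP+TN)/N = (3+3)/11 = 0.545

0.545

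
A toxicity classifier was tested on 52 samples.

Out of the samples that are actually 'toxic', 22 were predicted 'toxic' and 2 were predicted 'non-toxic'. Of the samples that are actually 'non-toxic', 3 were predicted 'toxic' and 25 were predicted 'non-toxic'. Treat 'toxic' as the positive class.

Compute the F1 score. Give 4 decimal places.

0.8980

Precision = TP/(TP+FP) = 22/25 = 0.8800
Recall = TP/(TP+FN) = 22/24 = 0.9167
F1 = 2·TP/(2·TP+FP+FN) = 44/49 = 0.8980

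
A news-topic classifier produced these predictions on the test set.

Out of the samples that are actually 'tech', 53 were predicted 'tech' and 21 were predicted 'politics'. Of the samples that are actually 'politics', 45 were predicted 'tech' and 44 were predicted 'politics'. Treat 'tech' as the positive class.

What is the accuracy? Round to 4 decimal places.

Accuracy = (TP+TN)/N = (53+44)/163 = 0.5951

0.5951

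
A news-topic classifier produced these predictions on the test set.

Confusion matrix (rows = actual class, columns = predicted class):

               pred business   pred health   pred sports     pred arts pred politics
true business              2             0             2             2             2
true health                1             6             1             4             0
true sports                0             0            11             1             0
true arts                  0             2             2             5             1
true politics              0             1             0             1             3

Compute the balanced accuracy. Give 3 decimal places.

0.553

Balanced accuracy = mean of per-class recall.
  business: recall = 2/8 = 0.2500
  health: recall = 6/12 = 0.5000
  sports: recall = 11/12 = 0.9167
  arts: recall = 5/10 = 0.5000
  politics: recall = 3/5 = 0.6000
Mean = (0.2500 + 0.5000 + 0.9167 + 0.5000 + 0.6000) / 5 = 0.553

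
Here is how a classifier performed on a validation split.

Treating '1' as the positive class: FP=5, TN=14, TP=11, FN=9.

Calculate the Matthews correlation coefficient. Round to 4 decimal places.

0.2915

MCC = (TP·TN − FP·FN) / √((TP+FP)(TP+FN)(TN+FP)(TN+FN))
Numerator = 11·14 − 5·9 = 109
Denominator = √(16·20·19·23) = √139840 = 373.9519
MCC = 109 / 373.9519 = 0.2915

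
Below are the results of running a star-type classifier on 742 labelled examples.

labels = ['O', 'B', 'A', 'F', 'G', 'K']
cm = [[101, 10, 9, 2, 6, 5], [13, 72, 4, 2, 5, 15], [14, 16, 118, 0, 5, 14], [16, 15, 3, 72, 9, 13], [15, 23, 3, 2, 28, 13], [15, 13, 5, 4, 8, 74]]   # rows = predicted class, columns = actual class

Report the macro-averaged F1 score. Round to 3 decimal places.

Per-class F1 score (2·TP/(2·TP+FP+FN)):
  O: TP=101, FP=10+9+2+6+5=32, FN=13+14+16+15+15=73 → 202/307 = 0.6580
  B: TP=72, FP=13+4+2+5+15=39, FN=10+16+15+23+13=77 → 144/260 = 0.5538
  A: TP=118, FP=14+16+0+5+14=49, FN=9+4+3+3+5=24 → 236/309 = 0.7638
  F: TP=72, FP=16+15+3+9+13=56, FN=2+2+0+2+4=10 → 144/210 = 0.6857
  G: TP=28, FP=15+23+3+2+13=56, FN=6+5+5+9+8=33 → 56/145 = 0.3862
  K: TP=74, FP=15+13+5+4+8=45, FN=5+15+14+13+13=60 → 148/253 = 0.5850
Macro-F1 score = mean = (0.6580 + 0.5538 + 0.7638 + 0.6857 + 0.3862 + 0.5850) / 6 = 0.605

0.605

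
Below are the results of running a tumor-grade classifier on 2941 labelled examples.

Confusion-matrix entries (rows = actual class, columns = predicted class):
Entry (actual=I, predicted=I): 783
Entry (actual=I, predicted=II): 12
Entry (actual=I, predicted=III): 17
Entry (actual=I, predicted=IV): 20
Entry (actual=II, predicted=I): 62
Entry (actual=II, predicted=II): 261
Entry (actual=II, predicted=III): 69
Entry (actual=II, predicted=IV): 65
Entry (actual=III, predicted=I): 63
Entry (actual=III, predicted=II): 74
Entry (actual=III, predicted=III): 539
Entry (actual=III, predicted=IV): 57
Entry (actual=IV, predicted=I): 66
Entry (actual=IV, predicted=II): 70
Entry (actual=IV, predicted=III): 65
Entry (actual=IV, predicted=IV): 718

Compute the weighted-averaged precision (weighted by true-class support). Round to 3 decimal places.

0.780

Per-class precision (TP/(TP+FP)):
  I: TP=783, FP=62+63+66=191 → 783/974 = 0.8039
  II: TP=261, FP=12+74+70=156 → 261/417 = 0.6259
  III: TP=539, FP=17+69+65=151 → 539/690 = 0.7812
  IV: TP=718, FP=20+65+57=142 → 718/860 = 0.8349
Weighted-precision = Σ (supportᵢ/N)·precisionᵢ with N=2941: (832/2941)·0.8039 + (457/2941)·0.6259 + (733/2941)·0.7812 + (919/2941)·0.8349 = 0.780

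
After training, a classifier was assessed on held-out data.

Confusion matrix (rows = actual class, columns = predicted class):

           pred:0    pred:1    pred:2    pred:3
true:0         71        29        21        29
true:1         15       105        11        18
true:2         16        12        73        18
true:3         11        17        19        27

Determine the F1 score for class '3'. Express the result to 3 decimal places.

Treat '3' as positive and all other classes as negative.
F1 score = 2·TP/(2·TP+FP+FN).
3: TP=27, FP=29+18+18=65, FN=11+17+19=47 → 54/166 = 0.3253

0.325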